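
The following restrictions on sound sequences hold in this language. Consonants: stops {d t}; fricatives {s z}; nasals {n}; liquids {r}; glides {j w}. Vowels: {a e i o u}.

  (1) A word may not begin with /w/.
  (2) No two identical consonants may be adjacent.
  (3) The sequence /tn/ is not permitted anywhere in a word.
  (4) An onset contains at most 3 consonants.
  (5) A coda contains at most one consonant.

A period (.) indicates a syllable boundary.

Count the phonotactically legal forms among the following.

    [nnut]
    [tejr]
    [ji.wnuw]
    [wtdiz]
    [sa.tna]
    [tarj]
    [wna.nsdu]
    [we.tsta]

1

[nnut] — violates constraint 2: adjacent identical consonants /nn/ → phonotactically illegal
[tejr] — violates constraint 5: syllable 1 coda /jr/ has 2 consonants (> 1) → phonotactically illegal
[ji.wnuw] — σ1 onset /j/, coda /∅/ ok; σ2 onset /wn/ (2C), coda /w/ ok → phonotactically legal
[wtdiz] — violates constraint 1: word begins with /w/ → phonotactically illegal
[sa.tna] — violates constraint 3: contains banned sequence /tn/ → phonotactically illegal
[tarj] — violates constraint 5: syllable 1 coda /rj/ has 2 consonants (> 1) → phonotactically illegal
[wna.nsdu] — violates constraint 1: word begins with /w/ → phonotactically illegal
[we.tsta] — violates constraint 1: word begins with /w/ → phonotactically illegal
Phonotactically legal: [ji.wnuw] → 1.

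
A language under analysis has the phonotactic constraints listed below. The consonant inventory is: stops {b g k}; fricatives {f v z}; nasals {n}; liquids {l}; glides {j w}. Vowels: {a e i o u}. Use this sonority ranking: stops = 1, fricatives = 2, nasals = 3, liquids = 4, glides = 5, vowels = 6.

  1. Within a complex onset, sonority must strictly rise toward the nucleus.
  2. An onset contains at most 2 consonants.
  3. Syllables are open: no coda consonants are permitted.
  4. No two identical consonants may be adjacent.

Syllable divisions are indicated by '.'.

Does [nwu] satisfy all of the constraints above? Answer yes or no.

[nwu] — σ1 onset /nw/ (3→5 rises), coda /∅/ ok → permitted

yes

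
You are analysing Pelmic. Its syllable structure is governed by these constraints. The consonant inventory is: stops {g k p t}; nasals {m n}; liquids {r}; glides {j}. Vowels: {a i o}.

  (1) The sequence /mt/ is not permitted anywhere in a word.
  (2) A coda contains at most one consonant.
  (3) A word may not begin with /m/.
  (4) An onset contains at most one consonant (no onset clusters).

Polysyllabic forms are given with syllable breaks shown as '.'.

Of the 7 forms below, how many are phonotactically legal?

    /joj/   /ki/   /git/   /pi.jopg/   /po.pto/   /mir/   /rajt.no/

/joj/ — σ1 onset /j/, coda /j/ ok → phonotactically legal
/ki/ — σ1 onset /k/, coda /∅/ ok → phonotactically legal
/git/ — σ1 onset /g/, coda /t/ ok → phonotactically legal
/pi.jopg/ — violates constraint 2: syllable 2 coda /pg/ has 2 consonants (> 1) → phonotactically illegal
/po.pto/ — violates constraint 4: syllable 2 onset /pt/ has 2 consonants (> 1) → phonotactically illegal
/mir/ — violates constraint 3: word begins with /m/ → phonotactically illegal
/rajt.no/ — violates constraint 2: syllable 1 coda /jt/ has 2 consonants (> 1) → phonotactically illegal
Phonotactically legal: /joj/, /ki/, /git/ → 3.

3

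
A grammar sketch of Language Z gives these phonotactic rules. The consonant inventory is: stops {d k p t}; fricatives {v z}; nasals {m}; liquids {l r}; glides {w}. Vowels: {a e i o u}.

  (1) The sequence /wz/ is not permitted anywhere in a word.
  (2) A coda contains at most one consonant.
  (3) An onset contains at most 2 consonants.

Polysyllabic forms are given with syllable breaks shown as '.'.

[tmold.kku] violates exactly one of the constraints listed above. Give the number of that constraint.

[tmold.kku]: syllable 1 coda /ld/ has 2 consonants (> 1).
This is a violation of constraint 2: "A coda contains at most one consonant."
The remaining constraints (1, 3) are satisfied.

2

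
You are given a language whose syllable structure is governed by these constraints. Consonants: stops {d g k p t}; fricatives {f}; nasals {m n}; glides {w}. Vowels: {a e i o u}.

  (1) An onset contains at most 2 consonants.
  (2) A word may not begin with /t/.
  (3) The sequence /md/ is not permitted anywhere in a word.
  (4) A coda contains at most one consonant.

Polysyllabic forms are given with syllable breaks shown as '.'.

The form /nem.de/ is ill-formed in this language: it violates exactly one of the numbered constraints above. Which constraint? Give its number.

/nem.de/: contains banned sequence /md/.
This is a violation of constraint 3: "The sequence /md/ is not permitted anywhere in a word."
The remaining constraints (1, 2, 4) are satisfied.

3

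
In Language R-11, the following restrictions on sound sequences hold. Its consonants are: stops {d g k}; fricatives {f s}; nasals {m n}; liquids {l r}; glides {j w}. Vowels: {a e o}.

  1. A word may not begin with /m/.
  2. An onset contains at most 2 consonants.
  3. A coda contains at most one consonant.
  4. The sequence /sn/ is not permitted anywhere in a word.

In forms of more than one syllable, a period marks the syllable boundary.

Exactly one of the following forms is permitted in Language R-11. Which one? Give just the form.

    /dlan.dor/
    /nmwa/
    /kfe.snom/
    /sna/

/dlan.dor/

/dlan.dor/ — σ1 onset /dl/ (2C), coda /n/ ok; σ2 onset /d/, coda /r/ ok → permitted
/nmwa/ — violates constraint 2: syllable 1 onset /nmw/ has 3 consonants (> 2) → not permitted
/kfe.snom/ — violates constraint 4: contains banned sequence /sn/ → not permitted
/sna/ — violates constraint 4: contains banned sequence /sn/ → not permitted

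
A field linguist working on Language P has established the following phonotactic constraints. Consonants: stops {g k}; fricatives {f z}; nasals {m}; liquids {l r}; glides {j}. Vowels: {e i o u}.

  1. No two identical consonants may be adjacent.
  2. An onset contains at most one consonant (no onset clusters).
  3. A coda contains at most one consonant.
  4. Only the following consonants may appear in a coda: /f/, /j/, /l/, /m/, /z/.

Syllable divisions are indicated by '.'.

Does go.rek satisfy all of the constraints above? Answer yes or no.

no

go.rek — violates constraint 4: syllable 2 coda contains /k/, which is not a licensed coda consonant → phonotactically illegal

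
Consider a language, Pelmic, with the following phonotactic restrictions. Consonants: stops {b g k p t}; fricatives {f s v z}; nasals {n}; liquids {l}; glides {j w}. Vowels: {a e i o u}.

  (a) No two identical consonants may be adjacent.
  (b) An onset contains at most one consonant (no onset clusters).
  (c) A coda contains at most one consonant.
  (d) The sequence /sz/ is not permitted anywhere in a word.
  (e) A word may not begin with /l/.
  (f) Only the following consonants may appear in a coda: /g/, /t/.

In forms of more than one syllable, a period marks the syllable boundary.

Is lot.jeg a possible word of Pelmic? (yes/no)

no

lot.jeg — violates constraint (e): word begins with /l/ → phonotactically illegal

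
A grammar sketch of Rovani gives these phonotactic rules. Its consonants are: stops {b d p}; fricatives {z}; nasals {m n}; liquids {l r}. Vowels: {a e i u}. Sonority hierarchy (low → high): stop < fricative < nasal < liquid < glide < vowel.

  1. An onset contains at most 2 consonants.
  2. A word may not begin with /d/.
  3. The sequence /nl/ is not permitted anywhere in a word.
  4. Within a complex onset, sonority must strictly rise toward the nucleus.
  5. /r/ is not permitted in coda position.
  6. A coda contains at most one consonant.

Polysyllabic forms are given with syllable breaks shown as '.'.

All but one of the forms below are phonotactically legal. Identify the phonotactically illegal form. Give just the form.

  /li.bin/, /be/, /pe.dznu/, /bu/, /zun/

/pe.dznu/

/li.bin/ — σ1 onset /l/, coda /∅/ ok; σ2 onset /b/, coda /n/ ok → phonotactically legal
/be/ — σ1 onset /b/, coda /∅/ ok → phonotactically legal
/pe.dznu/ — violates constraint 1: syllable 2 onset /dzn/ has 3 consonants (> 2) → phonotactically illegal
/bu/ — σ1 onset /b/, coda /∅/ ok → phonotactically legal
/zun/ — σ1 onset /z/, coda /n/ ok → phonotactically legal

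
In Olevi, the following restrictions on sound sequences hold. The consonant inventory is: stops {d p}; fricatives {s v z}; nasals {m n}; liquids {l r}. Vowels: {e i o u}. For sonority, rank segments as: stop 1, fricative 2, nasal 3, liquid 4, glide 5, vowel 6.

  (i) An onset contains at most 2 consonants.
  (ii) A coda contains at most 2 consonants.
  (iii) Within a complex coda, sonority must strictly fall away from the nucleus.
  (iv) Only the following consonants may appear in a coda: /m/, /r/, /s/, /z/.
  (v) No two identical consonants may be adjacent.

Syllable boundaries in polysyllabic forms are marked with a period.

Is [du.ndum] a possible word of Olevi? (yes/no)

yes

[du.ndum] — σ1 onset /d/, coda /∅/ ok; σ2 onset /nd/ (2C), coda /m/ ok → permitted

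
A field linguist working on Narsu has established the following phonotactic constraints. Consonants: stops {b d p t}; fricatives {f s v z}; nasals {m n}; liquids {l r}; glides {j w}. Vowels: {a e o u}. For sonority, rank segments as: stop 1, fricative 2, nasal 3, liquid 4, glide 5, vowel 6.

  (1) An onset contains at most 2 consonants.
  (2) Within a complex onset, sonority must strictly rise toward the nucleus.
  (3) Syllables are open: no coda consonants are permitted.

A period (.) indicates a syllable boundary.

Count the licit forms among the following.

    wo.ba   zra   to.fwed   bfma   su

3

wo.ba — σ1 onset /w/, coda /∅/ ok; σ2 onset /b/, coda /∅/ ok → licit
zra — σ1 onset /zr/ (2→4 rises), coda /∅/ ok → licit
to.fwed — violates constraint 3: syllable 2 coda /d/ has 1 consonant (> 0) → illicit
bfma — violates constraint 1: syllable 1 onset /bfm/ has 3 consonants (> 2) → illicit
su — σ1 onset /s/, coda /∅/ ok → licit
Licit: wo.ba, zra, su → 3.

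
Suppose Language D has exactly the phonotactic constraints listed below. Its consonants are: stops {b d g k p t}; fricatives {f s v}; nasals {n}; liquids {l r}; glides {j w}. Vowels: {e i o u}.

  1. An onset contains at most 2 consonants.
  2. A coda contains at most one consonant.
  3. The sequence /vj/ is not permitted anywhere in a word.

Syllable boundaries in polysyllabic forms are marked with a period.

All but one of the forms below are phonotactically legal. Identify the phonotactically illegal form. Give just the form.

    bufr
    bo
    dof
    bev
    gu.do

bufr

bufr — violates constraint 2: syllable 1 coda /fr/ has 2 consonants (> 1) → phonotactically illegal
bo — σ1 onset /b/, coda /∅/ ok → phonotactically legal
dof — σ1 onset /d/, coda /f/ ok → phonotactically legal
bev — σ1 onset /b/, coda /v/ ok → phonotactically legal
gu.do — σ1 onset /g/, coda /∅/ ok; σ2 onset /d/, coda /∅/ ok → phonotactically legal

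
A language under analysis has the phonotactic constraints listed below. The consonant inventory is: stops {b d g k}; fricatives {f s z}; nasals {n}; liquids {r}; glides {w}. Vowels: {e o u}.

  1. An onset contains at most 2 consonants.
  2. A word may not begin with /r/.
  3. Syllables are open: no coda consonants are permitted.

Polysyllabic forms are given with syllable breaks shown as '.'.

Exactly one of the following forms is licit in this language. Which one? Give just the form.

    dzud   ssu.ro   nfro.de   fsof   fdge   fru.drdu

dzud — violates constraint 3: syllable 1 coda /d/ has 1 consonant (> 0) → illicit
ssu.ro — σ1 onset /ss/ (2C), coda /∅/ ok; σ2 onset /r/, coda /∅/ ok → licit
nfro.de — violates constraint 1: syllable 1 onset /nfr/ has 3 consonants (> 2) → illicit
fsof — violates constraint 3: syllable 1 coda /f/ has 1 consonant (> 0) → illicit
fdge — violates constraint 1: syllable 1 onset /fdg/ has 3 consonants (> 2) → illicit
fru.drdu — violates constraint 1: syllable 2 onset /drd/ has 3 consonants (> 2) → illicit

ssu.ro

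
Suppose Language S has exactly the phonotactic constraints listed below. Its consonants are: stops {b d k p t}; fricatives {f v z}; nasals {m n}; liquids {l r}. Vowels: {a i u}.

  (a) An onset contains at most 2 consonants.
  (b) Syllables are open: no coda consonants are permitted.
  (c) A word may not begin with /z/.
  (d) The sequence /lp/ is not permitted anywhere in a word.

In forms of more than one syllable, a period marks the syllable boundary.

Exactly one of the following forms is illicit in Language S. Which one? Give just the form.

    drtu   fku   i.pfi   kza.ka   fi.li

drtu

drtu — violates constraint (a): syllable 1 onset /drt/ has 3 consonants (> 2) → illicit
fku — σ1 onset /fk/ (2C), coda /∅/ ok → licit
i.pfi — σ1 onset /∅/, coda /∅/ ok; σ2 onset /pf/ (2C), coda /∅/ ok → licit
kza.ka — σ1 onset /kz/ (2C), coda /∅/ ok; σ2 onset /k/, coda /∅/ ok → licit
fi.li — σ1 onset /f/, coda /∅/ ok; σ2 onset /l/, coda /∅/ ok → licit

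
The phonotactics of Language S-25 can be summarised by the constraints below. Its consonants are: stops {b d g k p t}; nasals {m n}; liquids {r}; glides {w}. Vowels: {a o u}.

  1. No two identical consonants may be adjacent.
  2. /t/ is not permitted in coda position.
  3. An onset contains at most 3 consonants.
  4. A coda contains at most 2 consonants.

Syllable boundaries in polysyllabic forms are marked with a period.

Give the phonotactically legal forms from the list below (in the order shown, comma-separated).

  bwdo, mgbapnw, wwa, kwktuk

bwdo

bwdo — σ1 onset /bwd/ (3C), coda /∅/ ok → phonotactically legal
mgbapnw — violates constraint 4: syllable 1 coda /pnw/ has 3 consonants (> 2) → phonotactically illegal
wwa — violates constraint 1: adjacent identical consonants /ww/ → phonotactically illegal
kwktuk — violates constraint 3: syllable 1 onset /kwkt/ has 4 consonants (> 3) → phonotactically illegal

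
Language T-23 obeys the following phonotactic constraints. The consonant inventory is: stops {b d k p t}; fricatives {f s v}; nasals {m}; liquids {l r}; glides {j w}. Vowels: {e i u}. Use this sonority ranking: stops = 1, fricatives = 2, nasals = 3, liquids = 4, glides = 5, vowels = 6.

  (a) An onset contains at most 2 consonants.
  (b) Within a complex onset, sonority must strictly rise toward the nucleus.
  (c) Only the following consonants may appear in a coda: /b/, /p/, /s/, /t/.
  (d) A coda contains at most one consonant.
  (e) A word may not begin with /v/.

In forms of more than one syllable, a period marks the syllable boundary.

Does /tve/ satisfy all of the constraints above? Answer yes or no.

yes

/tve/ — σ1 onset /tv/ (1→2 rises), coda /∅/ ok → phonotactically legal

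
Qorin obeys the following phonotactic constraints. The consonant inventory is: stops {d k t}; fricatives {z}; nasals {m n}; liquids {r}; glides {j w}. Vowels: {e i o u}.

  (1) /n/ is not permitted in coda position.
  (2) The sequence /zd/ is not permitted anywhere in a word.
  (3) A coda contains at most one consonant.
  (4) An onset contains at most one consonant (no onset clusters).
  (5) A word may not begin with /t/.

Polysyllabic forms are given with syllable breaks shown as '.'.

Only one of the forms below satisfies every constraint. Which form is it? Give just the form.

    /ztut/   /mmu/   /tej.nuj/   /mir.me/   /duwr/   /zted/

/mir.me/

/ztut/ — violates constraint 4: syllable 1 onset /zt/ has 2 consonants (> 1) → not permitted
/mmu/ — violates constraint 4: syllable 1 onset /mm/ has 2 consonants (> 1) → not permitted
/tej.nuj/ — violates constraint 5: word begins with /t/ → not permitted
/mir.me/ — σ1 onset /m/, coda /r/ ok; σ2 onset /m/, coda /∅/ ok → permitted
/duwr/ — violates constraint 3: syllable 1 coda /wr/ has 2 consonants (> 1) → not permitted
/zted/ — violates constraint 4: syllable 1 onset /zt/ has 2 consonants (> 1) → not permitted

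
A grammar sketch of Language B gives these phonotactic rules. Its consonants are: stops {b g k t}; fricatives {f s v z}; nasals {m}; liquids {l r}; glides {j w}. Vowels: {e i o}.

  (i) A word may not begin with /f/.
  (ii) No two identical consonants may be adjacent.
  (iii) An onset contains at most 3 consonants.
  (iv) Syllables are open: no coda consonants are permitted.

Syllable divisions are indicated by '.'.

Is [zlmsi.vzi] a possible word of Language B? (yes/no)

[zlmsi.vzi] — violates constraint (iii): syllable 1 onset /zlms/ has 4 consonants (> 3) → phonotactically illegal

no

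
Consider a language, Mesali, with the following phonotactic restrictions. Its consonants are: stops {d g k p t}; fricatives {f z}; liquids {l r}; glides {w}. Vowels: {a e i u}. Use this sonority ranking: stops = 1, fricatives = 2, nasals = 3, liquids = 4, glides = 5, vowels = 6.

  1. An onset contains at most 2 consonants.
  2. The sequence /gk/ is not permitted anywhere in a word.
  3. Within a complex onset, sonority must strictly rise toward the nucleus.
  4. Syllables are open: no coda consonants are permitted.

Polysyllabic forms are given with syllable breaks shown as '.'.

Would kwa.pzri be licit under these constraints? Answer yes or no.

kwa.pzri — violates constraint 1: syllable 2 onset /pzr/ has 3 consonants (> 2) → illicit

no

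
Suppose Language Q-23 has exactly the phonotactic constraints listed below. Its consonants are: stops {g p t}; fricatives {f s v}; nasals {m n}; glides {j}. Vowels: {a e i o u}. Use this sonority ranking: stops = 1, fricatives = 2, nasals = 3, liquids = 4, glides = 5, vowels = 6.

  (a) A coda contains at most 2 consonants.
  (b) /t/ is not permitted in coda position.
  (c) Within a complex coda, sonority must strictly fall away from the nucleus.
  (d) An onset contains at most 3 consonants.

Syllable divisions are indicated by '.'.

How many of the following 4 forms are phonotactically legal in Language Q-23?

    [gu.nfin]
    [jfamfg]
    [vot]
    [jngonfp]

[gu.nfin] — σ1 onset /g/, coda /∅/ ok; σ2 onset /nf/ (2C), coda /n/ ok → phonotactically legal
[jfamfg] — violates constraint (a): syllable 1 coda /mfg/ has 3 consonants (> 2) → phonotactically illegal
[vot] — violates constraint (b): syllable 1 coda contains /t/ → phonotactically illegal
[jngonfp] — violates constraint (a): syllable 1 coda /nfp/ has 3 consonants (> 2) → phonotactically illegal
Phonotactically legal: [gu.nfin] → 1.

1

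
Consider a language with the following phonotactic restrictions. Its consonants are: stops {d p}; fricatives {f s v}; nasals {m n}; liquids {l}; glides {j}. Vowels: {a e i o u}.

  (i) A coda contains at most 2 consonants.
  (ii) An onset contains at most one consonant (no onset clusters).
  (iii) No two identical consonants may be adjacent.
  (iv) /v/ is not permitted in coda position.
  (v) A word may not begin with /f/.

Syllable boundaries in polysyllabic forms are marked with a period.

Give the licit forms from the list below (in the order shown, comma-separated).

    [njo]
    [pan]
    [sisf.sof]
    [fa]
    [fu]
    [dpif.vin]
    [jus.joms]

[pan], [sisf.sof], [jus.joms]

[njo] — violates constraint (ii): syllable 1 onset /nj/ has 2 consonants (> 1) → illicit
[pan] — σ1 onset /p/, coda /n/ ok → licit
[sisf.sof] — σ1 onset /s/, coda /sf/ (2C) ok; σ2 onset /s/, coda /f/ ok → licit
[fa] — violates constraint (v): word begins with /f/ → illicit
[fu] — violates constraint (v): word begins with /f/ → illicit
[dpif.vin] — violates constraint (ii): syllable 1 onset /dp/ has 2 consonants (> 1) → illicit
[jus.joms] — σ1 onset /j/, coda /s/ ok; σ2 onset /j/, coda /ms/ (2C) ok → licit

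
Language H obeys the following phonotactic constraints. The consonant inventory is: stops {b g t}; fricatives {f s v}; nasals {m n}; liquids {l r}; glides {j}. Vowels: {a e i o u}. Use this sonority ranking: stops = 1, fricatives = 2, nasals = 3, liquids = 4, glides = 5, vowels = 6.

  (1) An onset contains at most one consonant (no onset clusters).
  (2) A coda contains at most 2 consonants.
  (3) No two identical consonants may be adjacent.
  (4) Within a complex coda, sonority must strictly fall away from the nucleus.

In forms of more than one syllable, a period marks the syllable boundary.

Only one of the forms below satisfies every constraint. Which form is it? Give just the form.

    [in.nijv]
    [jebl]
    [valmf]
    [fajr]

[fajr]

[in.nijv] — violates constraint 3: adjacent identical consonants /nn/ → phonotactically illegal
[jebl] — violates constraint 4: syllable 1 coda /bl/: /b/ (stop, 1) → /l/ (liquid, 4) does not fall → phonotactically illegal
[valmf] — violates constraint 2: syllable 1 coda /lmf/ has 3 consonants (> 2) → phonotactically illegal
[fajr] — σ1 onset /f/, coda /jr/ (5→4 falls) ok → phonotactically legal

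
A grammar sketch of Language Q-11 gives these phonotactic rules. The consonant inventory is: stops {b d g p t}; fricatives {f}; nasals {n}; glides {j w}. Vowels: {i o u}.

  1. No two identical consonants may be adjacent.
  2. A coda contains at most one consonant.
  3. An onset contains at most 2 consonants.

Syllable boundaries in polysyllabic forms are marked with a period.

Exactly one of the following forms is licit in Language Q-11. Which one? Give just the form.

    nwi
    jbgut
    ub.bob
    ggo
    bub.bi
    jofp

nwi — σ1 onset /nw/ (2C), coda /∅/ ok → licit
jbgut — violates constraint 3: syllable 1 onset /jbg/ has 3 consonants (> 2) → illicit
ub.bob — violates constraint 1: adjacent identical consonants /bb/ → illicit
ggo — violates constraint 1: adjacent identical consonants /gg/ → illicit
bub.bi — violates constraint 1: adjacent identical consonants /bb/ → illicit
jofp — violates constraint 2: syllable 1 coda /fp/ has 2 consonants (> 1) → illicit

nwi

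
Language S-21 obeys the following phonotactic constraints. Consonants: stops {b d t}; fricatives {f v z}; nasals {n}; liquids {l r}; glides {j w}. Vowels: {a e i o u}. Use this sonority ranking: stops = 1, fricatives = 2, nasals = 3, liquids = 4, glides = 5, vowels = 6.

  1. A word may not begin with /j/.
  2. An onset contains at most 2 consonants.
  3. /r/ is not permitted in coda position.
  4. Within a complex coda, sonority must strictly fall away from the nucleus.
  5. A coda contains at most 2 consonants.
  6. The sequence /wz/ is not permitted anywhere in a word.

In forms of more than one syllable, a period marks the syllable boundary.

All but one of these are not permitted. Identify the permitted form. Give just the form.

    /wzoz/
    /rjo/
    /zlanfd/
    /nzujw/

/rjo/

/wzoz/ — violates constraint 6: contains banned sequence /wz/ → not permitted
/rjo/ — σ1 onset /rj/ (2C), coda /∅/ ok → permitted
/zlanfd/ — violates constraint 5: syllable 1 coda /nfd/ has 3 consonants (> 2) → not permitted
/nzujw/ — violates constraint 4: syllable 1 coda /jw/: /j/ (glide, 5) → /w/ (glide, 5) does not fall → not permitted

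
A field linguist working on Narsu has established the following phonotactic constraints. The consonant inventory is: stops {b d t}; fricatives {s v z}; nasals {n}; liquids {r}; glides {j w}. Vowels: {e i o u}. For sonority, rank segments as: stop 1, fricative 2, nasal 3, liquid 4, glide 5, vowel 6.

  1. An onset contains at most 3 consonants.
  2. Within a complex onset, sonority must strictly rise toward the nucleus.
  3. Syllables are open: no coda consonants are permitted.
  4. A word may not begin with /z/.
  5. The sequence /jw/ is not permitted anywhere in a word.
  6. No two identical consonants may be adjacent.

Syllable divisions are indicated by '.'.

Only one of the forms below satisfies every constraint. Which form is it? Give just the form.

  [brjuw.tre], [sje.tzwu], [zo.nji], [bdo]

[sje.tzwu]

[brjuw.tre] — violates constraint 3: syllable 1 coda /w/ has 1 consonant (> 0) → ill-formed
[sje.tzwu] — σ1 onset /sj/ (2→5 rises), coda /∅/ ok; σ2 onset /tzw/ (1→2→5 rises), coda /∅/ ok → well-formed
[zo.nji] — violates constraint 4: word begins with /z/ → ill-formed
[bdo] — violates constraint 2: syllable 1 onset /bd/: /b/ (stop, 1) → /d/ (stop, 1) does not rise → ill-formed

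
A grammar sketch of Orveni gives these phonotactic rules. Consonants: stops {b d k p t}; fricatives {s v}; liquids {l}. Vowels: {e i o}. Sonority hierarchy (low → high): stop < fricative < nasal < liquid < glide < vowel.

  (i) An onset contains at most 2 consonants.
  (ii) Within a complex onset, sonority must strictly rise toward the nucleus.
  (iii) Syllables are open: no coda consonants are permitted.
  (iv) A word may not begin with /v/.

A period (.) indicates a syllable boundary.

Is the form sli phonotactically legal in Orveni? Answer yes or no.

sli — σ1 onset /sl/ (2→4 rises), coda /∅/ ok → phonotactically legal

yes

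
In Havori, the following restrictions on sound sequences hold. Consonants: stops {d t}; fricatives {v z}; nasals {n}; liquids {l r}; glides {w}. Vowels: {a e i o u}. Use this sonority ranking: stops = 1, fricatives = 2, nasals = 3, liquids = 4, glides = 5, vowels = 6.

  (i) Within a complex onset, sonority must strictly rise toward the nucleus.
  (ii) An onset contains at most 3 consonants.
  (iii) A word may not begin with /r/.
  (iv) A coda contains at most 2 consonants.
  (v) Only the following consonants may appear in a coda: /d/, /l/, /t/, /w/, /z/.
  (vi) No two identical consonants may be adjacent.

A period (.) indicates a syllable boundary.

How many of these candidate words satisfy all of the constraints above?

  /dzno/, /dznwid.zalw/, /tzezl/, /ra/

/dzno/ — σ1 onset /dzn/ (1→2→3 rises), coda /∅/ ok → phonotactically legal
/dznwid.zalw/ — violates constraint (ii): syllable 1 onset /dznw/ has 4 consonants (> 3) → phonotactically illegal
/tzezl/ — σ1 onset /tz/ (1→2 rises), coda /zl/ (2C) ok → phonotactically legal
/ra/ — violates constraint (iii): word begins with /r/ → phonotactically illegal
Phonotactically legal: /dzno/, /tzezl/ → 2.

2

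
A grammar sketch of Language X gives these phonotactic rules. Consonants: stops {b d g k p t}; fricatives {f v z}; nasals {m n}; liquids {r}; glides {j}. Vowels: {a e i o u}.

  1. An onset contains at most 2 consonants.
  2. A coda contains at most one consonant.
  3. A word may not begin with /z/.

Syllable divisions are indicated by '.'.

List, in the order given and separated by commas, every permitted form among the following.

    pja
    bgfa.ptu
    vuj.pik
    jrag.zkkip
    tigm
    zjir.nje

pja — σ1 onset /pj/ (2C), coda /∅/ ok → permitted
bgfa.ptu — violates constraint 1: syllable 1 onset /bgf/ has 3 consonants (> 2) → not permitted
vuj.pik — σ1 onset /v/, coda /j/ ok; σ2 onset /p/, coda /k/ ok → permitted
jrag.zkkip — violates constraint 1: syllable 2 onset /zkk/ has 3 consonants (> 2) → not permitted
tigm — violates constraint 2: syllable 1 coda /gm/ has 2 consonants (> 1) → not permitted
zjir.nje — violates constraint 3: word begins with /z/ → not permitted

pja, vuj.pik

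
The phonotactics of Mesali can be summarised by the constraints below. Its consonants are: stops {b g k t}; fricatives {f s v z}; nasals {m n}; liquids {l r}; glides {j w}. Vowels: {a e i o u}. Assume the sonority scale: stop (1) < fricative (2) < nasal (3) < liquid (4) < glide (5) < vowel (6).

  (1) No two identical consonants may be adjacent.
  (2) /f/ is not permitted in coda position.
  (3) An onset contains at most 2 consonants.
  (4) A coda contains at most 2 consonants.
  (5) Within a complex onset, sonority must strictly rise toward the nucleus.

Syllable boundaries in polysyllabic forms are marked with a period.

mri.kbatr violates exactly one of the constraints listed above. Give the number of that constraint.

5

mri.kbatr: syllable 2 onset /kb/: /k/ (stop, 1) → /b/ (stop, 1) does not rise.
This is a violation of constraint 5: "Within a complex onset, sonority must strictly rise toward the nucleus."
The remaining constraints (1, 2, 3, 4) are satisfied.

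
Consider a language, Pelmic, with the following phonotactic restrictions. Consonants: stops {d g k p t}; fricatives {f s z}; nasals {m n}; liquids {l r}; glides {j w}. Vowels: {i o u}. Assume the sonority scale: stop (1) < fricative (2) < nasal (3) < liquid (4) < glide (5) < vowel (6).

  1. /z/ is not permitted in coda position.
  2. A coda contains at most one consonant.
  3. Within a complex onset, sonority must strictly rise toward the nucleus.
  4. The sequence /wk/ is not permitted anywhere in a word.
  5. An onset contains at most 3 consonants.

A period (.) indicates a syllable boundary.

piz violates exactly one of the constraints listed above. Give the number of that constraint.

1

piz: syllable 1 coda contains /z/.
This is a violation of constraint 1: "/z/ is not permitted in coda position."
The remaining constraints (2, 3, 4, 5) are satisfied.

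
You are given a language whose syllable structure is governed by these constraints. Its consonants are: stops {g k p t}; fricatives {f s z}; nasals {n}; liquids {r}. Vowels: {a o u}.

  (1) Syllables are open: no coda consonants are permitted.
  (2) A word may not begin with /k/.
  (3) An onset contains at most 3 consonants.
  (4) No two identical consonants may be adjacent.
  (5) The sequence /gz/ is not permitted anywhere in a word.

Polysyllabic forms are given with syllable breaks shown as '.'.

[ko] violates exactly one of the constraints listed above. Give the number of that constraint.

[ko]: word begins with /k/.
This is a violation of constraint 2: "A word may not begin with /k/."
The remaining constraints (1, 3, 4, 5) are satisfied.

2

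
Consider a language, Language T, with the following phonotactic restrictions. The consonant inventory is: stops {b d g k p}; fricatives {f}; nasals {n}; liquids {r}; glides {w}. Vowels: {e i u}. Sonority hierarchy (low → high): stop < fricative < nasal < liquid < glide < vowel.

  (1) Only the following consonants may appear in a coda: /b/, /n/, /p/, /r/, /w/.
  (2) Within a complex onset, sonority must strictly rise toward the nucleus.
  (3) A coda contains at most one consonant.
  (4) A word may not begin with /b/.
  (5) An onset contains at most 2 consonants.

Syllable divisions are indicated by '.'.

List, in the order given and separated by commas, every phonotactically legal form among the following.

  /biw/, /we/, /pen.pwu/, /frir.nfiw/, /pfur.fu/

/we/, /pen.pwu/, /pfur.fu/

/biw/ — violates constraint 4: word begins with /b/ → phonotactically illegal
/we/ — σ1 onset /w/, coda /∅/ ok → phonotactically legal
/pen.pwu/ — σ1 onset /p/, coda /n/ ok; σ2 onset /pw/ (1→5 rises), coda /∅/ ok → phonotactically legal
/frir.nfiw/ — violates constraint 2: syllable 2 onset /nf/: /n/ (nasal, 3) → /f/ (fricative, 2) does not rise → phonotactically illegal
/pfur.fu/ — σ1 onset /pf/ (1→2 rises), coda /r/ ok; σ2 onset /f/, coda /∅/ ok → phonotactically legal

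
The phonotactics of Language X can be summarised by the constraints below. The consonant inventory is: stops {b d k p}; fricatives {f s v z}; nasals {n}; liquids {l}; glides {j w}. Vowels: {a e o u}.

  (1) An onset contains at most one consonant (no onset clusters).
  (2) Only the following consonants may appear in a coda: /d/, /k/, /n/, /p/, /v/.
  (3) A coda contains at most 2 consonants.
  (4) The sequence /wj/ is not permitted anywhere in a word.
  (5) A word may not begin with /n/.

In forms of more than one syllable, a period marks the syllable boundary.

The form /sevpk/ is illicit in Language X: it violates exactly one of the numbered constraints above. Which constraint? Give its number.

/sevpk/: syllable 1 coda /vpk/ has 3 consonants (> 2).
This is a violation of constraint 3: "A coda contains at most 2 consonants."
The remaining constraints (1, 2, 4, 5) are satisfied.

3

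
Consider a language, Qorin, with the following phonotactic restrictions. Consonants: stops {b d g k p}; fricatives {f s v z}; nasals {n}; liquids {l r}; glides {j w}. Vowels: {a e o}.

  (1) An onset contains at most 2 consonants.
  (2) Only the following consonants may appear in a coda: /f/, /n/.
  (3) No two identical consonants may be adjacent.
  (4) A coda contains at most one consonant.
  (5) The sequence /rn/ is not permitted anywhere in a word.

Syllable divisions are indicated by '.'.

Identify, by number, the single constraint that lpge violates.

lpge: syllable 1 onset /lpg/ has 3 consonants (> 2).
This is a violation of constraint 1: "An onset contains at most 2 consonants."
The remaining constraints (2, 3, 4, 5) are satisfied.

1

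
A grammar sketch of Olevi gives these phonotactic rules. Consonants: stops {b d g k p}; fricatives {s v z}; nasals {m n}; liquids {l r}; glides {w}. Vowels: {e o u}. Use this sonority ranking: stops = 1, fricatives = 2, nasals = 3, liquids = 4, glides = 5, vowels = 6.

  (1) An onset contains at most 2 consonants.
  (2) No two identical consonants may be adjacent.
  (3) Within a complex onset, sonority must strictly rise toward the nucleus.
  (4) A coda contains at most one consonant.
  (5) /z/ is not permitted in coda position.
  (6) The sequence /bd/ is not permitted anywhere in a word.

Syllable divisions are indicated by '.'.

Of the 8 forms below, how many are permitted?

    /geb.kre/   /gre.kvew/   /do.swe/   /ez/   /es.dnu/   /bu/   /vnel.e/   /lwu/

/geb.kre/ — σ1 onset /g/, coda /b/ ok; σ2 onset /kr/ (1→4 rises), coda /∅/ ok → permitted
/gre.kvew/ — σ1 onset /gr/ (1→4 rises), coda /∅/ ok; σ2 onset /kv/ (1→2 rises), coda /w/ ok → permitted
/do.swe/ — σ1 onset /d/, coda /∅/ ok; σ2 onset /sw/ (2→5 rises), coda /∅/ ok → permitted
/ez/ — violates constraint 5: syllable 1 coda contains /z/ → not permitted
/es.dnu/ — σ1 onset /∅/, coda /s/ ok; σ2 onset /dn/ (1→3 rises), coda /∅/ ok → permitted
/bu/ — σ1 onset /b/, coda /∅/ ok → permitted
/vnel.e/ — σ1 onset /vn/ (2→3 rises), coda /l/ ok; σ2 onset /∅/, coda /∅/ ok → permitted
/lwu/ — σ1 onset /lw/ (4→5 rises), coda /∅/ ok → permitted
Permitted: /geb.kre/, /gre.kvew/, /do.swe/, /es.dnu/, /bu/, /vnel.e/, /lwu/ → 7.

7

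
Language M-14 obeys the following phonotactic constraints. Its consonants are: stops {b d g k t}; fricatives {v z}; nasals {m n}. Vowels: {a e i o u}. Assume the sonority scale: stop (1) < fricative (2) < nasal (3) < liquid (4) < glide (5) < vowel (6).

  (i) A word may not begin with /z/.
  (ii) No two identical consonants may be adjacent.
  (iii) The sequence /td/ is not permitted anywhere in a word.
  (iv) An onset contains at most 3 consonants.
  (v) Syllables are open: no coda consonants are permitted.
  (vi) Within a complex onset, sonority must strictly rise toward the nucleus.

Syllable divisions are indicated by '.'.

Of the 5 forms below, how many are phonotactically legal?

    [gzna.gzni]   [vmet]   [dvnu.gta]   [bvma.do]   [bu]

3

[gzna.gzni] — σ1 onset /gzn/ (1→2→3 rises), coda /∅/ ok; σ2 onset /gzn/ (1→2→3 rises), coda /∅/ ok → phonotactically legal
[vmet] — violates constraint (v): syllable 1 coda /t/ has 1 consonant (> 0) → phonotactically illegal
[dvnu.gta] — violates constraint (vi): syllable 2 onset /gt/: /g/ (stop, 1) → /t/ (stop, 1) does not rise → phonotactically illegal
[bvma.do] — σ1 onset /bvm/ (1→2→3 rises), coda /∅/ ok; σ2 onset /d/, coda /∅/ ok → phonotactically legal
[bu] — σ1 onset /b/, coda /∅/ ok → phonotactically legal
Phonotactically legal: [gzna.gzni], [bvma.do], [bu] → 3.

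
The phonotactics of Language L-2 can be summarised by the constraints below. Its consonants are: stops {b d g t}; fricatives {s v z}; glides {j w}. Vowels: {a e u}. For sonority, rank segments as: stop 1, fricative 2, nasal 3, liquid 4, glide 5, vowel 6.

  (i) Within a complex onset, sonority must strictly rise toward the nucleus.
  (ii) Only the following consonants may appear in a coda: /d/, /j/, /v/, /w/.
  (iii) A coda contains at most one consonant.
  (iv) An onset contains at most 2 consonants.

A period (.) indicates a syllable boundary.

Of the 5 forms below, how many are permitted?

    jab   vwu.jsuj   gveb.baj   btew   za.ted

1

jab — violates constraint (ii): syllable 1 coda contains /b/, which is not a licensed coda consonant → not permitted
vwu.jsuj — violates constraint (i): syllable 2 onset /js/: /j/ (glide, 5) → /s/ (fricative, 2) does not rise → not permitted
gveb.baj — violates constraint (ii): syllable 1 coda contains /b/, which is not a licensed coda consonant → not permitted
btew — violates constraint (i): syllable 1 onset /bt/: /b/ (stop, 1) → /t/ (stop, 1) does not rise → not permitted
za.ted — σ1 onset /z/, coda /∅/ ok; σ2 onset /t/, coda /d/ ok → permitted
Permitted: za.ted → 1.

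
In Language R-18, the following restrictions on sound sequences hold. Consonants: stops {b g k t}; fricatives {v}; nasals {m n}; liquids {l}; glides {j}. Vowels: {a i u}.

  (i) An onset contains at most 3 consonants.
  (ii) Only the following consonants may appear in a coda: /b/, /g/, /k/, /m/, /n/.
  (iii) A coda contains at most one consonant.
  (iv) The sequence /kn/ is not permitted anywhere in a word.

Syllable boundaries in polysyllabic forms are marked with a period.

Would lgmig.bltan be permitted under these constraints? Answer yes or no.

lgmig.bltan — σ1 onset /lgm/ (3C), coda /g/ ok; σ2 onset /blt/ (3C), coda /n/ ok → permitted

yes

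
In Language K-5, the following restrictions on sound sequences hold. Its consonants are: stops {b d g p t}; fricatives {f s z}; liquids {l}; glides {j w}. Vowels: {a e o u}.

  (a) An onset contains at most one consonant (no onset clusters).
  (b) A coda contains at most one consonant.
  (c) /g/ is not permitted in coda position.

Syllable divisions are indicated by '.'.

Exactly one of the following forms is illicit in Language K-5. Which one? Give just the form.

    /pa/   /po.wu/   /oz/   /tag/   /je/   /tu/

/pa/ — σ1 onset /p/, coda /∅/ ok → licit
/po.wu/ — σ1 onset /p/, coda /∅/ ok; σ2 onset /w/, coda /∅/ ok → licit
/oz/ — σ1 onset /∅/, coda /z/ ok → licit
/tag/ — violates constraint (c): syllable 1 coda contains /g/ → illicit
/je/ — σ1 onset /j/, coda /∅/ ok → licit
/tu/ — σ1 onset /t/, coda /∅/ ok → licit

/tag/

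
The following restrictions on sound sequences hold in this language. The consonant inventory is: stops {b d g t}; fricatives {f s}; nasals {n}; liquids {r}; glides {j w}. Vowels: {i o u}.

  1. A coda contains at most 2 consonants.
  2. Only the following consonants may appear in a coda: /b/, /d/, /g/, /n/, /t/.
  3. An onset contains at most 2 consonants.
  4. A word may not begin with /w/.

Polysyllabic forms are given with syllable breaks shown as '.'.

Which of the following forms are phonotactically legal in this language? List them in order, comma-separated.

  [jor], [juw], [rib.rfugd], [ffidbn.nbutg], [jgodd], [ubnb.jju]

[jor] — violates constraint 2: syllable 1 coda contains /r/, which is not a licensed coda consonant → phonotactically illegal
[juw] — violates constraint 2: syllable 1 coda contains /w/, which is not a licensed coda consonant → phonotactically illegal
[rib.rfugd] — σ1 onset /r/, coda /b/ ok; σ2 onset /rf/ (2C), coda /gd/ (2C) ok → phonotactically legal
[ffidbn.nbutg] — violates constraint 1: syllable 1 coda /dbn/ has 3 consonants (> 2) → phonotactically illegal
[jgodd] — σ1 onset /jg/ (2C), coda /dd/ (2C) ok → phonotactically legal
[ubnb.jju] — violates constraint 1: syllable 1 coda /bnb/ has 3 consonants (> 2) → phonotactically illegal

[rib.rfugd], [jgodd]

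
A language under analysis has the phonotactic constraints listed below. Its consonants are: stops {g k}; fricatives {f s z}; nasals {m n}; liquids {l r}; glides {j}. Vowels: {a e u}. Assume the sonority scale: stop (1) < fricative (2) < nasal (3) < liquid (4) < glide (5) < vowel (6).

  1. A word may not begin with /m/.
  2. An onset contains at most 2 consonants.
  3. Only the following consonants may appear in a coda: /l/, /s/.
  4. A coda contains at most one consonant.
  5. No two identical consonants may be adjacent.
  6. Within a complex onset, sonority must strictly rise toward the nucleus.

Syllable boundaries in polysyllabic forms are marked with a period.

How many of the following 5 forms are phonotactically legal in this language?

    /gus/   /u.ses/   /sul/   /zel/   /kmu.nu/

/gus/ — σ1 onset /g/, coda /s/ ok → phonotactically legal
/u.ses/ — σ1 onset /∅/, coda /∅/ ok; σ2 onset /s/, coda /s/ ok → phonotactically legal
/sul/ — σ1 onset /s/, coda /l/ ok → phonotactically legal
/zel/ — σ1 onset /z/, coda /l/ ok → phonotactically legal
/kmu.nu/ — σ1 onset /km/ (1→3 rises), coda /∅/ ok; σ2 onset /n/, coda /∅/ ok → phonotactically legal
Phonotactically legal: /gus/, /u.ses/, /sul/, /zel/, /kmu.nu/ → 5.

5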